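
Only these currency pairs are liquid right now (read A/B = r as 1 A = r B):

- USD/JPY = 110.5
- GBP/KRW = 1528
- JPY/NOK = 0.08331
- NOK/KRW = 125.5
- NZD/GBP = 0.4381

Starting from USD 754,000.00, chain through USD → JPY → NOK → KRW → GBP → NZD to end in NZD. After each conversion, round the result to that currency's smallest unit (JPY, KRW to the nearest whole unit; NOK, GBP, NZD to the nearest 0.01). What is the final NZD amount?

NZD 1,301,301.35

USD 754,000.00 × 110.5 = JPY 83,317,000
JPY 83,317,000 × 0.08331 = NOK 6,941,139.27
NOK 6,941,139.27 × 125.5 = KRW 871,112,978
KRW 871,112,978 ÷ 1528 = GBP 570,100.12
GBP 570,100.12 ÷ 0.4381 = NZD 1,301,301.35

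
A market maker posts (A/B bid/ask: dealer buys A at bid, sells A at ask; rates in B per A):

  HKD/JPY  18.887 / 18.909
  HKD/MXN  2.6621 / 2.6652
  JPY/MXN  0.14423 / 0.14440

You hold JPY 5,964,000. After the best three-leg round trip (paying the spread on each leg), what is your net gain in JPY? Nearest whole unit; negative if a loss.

Net profit: JPY 131,740

Best loop JPY → MXN → HKD → JPY:
JPY 5,964,000 × 0.14423 (sell JPY at bid) = MXN 860,187.72
MXN 860,187.72 ÷ 2.6652 (buy HKD at ask) = HKD 322,747.91
HKD 322,747.91 × 18.887 (sell HKD at bid) = JPY 6,095,740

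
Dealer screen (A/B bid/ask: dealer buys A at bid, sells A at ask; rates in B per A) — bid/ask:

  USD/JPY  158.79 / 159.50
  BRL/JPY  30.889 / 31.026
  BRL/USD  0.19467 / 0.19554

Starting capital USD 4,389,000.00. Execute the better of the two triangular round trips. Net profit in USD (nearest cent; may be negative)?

Best loop USD → JPY → BRL → USD:
USD 4,389,000.00 × 158.79 (sell USD at bid) = JPY 696,929,310
JPY 696,929,310 ÷ 31.026 (buy BRL at ask) = BRL 22,462,750.92
BRL 22,462,750.92 × 0.19467 (sell BRL at bid) = USD 4,372,823.72

Net result: USD -16,176.28 (no profitable arbitrage after spreads)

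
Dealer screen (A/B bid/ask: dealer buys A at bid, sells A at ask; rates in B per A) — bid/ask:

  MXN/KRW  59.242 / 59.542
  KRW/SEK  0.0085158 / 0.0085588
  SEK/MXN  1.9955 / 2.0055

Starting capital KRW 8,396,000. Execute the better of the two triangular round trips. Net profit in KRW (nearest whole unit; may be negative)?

Net profit: KRW 56,386

Best loop KRW → SEK → MXN → KRW:
KRW 8,396,000 × 0.0085158 (sell KRW at bid) = SEK 71,498.66
SEK 71,498.66 × 1.9955 (sell SEK at bid) = MXN 142,675.57
MXN 142,675.57 × 59.242 (sell MXN at bid) = KRW 8,452,386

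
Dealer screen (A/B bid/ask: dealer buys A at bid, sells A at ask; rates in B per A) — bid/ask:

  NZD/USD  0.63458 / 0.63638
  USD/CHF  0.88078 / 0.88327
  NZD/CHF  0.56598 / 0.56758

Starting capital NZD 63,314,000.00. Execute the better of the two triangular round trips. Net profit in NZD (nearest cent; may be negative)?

Best loop NZD → CHF → USD → NZD:
NZD 63,314,000.00 × 0.56598 (sell NZD at bid) = CHF 35,834,457.72
CHF 35,834,457.72 ÷ 0.88327 (buy USD at ask) = USD 40,570,219.43
USD 40,570,219.43 ÷ 0.63638 (buy NZD at ask) = NZD 63,751,562.64

Net profit: NZD 437,562.64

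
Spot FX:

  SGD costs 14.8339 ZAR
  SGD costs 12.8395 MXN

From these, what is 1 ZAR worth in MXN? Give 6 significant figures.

1 ZAR ÷ 14.8339 = 0.0674132 SGD
0.0674132 SGD × 12.8395 = 0.865551 MXN

ZAR/MXN = 0.865551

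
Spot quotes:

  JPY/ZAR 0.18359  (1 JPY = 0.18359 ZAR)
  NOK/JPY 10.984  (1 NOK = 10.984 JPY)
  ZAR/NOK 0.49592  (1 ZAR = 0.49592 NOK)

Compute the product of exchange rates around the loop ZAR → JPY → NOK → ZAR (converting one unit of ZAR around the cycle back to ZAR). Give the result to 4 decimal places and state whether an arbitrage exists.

1.0000 (no arbitrage)

Around ZAR → JPY → NOK → ZAR: 1 ÷ 0.18359 ÷ 10.984 ÷ 0.49592 = 0.999951
Product ≈ 1 (deviation 0.005%, within rounding noise).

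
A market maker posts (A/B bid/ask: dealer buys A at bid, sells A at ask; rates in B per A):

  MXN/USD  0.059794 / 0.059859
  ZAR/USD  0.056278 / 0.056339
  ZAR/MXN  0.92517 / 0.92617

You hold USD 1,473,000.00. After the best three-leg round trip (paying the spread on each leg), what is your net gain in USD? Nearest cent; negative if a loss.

Net profit: USD 22,275.56

Best loop USD → MXN → ZAR → USD:
USD 1,473,000.00 ÷ 0.059859 (buy MXN at ask) = MXN 24,607,828.40
MXN 24,607,828.40 ÷ 0.92617 (buy ZAR at ask) = ZAR 26,569,450.96
ZAR 26,569,450.96 × 0.056278 (sell ZAR at bid) = USD 1,495,275.56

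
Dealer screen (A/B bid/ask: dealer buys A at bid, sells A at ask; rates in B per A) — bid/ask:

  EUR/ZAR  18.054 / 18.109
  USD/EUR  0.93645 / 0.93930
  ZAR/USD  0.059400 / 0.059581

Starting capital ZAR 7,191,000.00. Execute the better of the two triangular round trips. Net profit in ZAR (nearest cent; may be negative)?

Net profit: ZAR 30,605.59

Best loop ZAR → USD → EUR → ZAR:
ZAR 7,191,000.00 × 0.059400 (sell ZAR at bid) = USD 427,145.40
USD 427,145.40 × 0.93645 (sell USD at bid) = EUR 400,000.31
EUR 400,000.31 × 18.054 (sell EUR at bid) = ZAR 7,221,605.59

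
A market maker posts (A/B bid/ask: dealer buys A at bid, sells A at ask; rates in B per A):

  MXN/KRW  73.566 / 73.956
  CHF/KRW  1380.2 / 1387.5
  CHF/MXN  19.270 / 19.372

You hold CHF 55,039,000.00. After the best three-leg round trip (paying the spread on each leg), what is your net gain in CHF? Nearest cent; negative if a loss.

Net profit: CHF 1,194,666.42

Best loop CHF → MXN → KRW → CHF:
CHF 55,039,000.00 × 19.270 (sell CHF at bid) = MXN 1,060,601,530.00
MXN 1,060,601,530.00 × 73.566 (sell MXN at bid) = KRW 78,024,212,156
KRW 78,024,212,156 ÷ 1387.5 (buy CHF at ask) = CHF 56,233,666.42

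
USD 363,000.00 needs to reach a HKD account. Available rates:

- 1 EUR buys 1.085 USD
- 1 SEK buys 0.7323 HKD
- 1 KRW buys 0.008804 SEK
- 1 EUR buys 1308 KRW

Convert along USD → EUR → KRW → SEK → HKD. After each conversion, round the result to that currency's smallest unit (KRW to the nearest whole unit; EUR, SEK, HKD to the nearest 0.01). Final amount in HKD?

HKD 2,821,328.76

USD 363,000.00 ÷ 1.085 = EUR 334,562.21
EUR 334,562.21 × 1308 = KRW 437,607,371
KRW 437,607,371 × 0.008804 = SEK 3,852,695.29
SEK 3,852,695.29 × 0.7323 = HKD 2,821,328.76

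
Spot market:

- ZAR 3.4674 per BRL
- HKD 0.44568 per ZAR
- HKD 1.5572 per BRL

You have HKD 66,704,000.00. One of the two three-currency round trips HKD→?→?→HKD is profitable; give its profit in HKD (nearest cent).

Profit: HKD 511,461.14

Profitable loop is HKD → ZAR → BRL → HKD:
HKD 66,704,000.00 ÷ 0.44568 = ZAR 149,667,923.17
ZAR 149,667,923.17 ÷ 3.4674 = BRL 43,164,308.47
BRL 43,164,308.47 × 1.5572 = HKD 67,215,461.14
Profit = HKD 67,215,461.14 − HKD 66,704,000.00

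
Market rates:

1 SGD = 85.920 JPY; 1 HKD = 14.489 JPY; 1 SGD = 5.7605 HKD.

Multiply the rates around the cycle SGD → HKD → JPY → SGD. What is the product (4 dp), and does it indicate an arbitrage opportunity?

0.9714 (arbitrage exists)

Around SGD → HKD → JPY → SGD: 1 × 5.7605 × 14.489 ÷ 85.920 = 0.971414
Product < 1; profitable direction is SGD → JPY → HKD → SGD.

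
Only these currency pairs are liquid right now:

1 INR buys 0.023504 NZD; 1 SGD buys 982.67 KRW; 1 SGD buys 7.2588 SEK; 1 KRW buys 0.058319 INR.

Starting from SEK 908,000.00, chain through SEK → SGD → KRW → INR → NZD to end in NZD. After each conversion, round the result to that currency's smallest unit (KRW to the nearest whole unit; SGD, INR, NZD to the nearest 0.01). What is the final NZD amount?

SEK 908,000.00 ÷ 7.2588 = SGD 125,089.55
SGD 125,089.55 × 982.67 = KRW 122,921,748
KRW 122,921,748 × 0.058319 = INR 7,168,673.42
INR 7,168,673.42 × 0.023504 = NZD 168,492.50

NZD 168,492.50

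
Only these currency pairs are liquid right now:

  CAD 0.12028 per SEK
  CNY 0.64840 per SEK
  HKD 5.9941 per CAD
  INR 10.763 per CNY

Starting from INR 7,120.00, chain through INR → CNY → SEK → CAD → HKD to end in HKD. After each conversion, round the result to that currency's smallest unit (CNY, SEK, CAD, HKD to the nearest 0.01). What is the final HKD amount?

HKD 735.60

INR 7,120.00 ÷ 10.763 = CNY 661.53
CNY 661.53 ÷ 0.64840 = SEK 1,020.25
SEK 1,020.25 × 0.12028 = CAD 122.72
CAD 122.72 × 5.9941 = HKD 735.60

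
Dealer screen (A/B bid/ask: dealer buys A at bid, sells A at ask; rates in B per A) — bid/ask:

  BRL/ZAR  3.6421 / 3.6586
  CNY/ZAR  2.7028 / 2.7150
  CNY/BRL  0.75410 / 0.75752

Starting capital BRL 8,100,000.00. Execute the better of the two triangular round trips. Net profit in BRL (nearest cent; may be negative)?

Best loop BRL → ZAR → CNY → BRL:
BRL 8,100,000.00 × 3.6421 (sell BRL at bid) = ZAR 29,501,010.00
ZAR 29,501,010.00 ÷ 2.7150 (buy CNY at ask) = CNY 10,865,933.70
CNY 10,865,933.70 × 0.75410 (sell CNY at bid) = BRL 8,194,000.60

Net profit: BRL 94,000.60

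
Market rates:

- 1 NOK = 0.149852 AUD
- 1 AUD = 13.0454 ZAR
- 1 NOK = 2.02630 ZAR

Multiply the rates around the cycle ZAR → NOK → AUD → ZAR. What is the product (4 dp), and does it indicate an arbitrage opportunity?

0.9648 (arbitrage exists)

Around ZAR → NOK → AUD → ZAR: 1 ÷ 2.02630 × 0.149852 × 13.0454 = 0.964753
Product < 1; profitable direction is ZAR → AUD → NOK → ZAR.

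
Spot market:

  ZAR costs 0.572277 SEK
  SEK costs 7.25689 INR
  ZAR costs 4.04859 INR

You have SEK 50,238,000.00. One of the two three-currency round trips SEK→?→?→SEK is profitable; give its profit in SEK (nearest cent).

Profitable loop is SEK → INR → ZAR → SEK:
SEK 50,238,000.00 × 7.25689 = INR 364,571,639.82
INR 364,571,639.82 ÷ 4.04859 = ZAR 90,049,039.25
ZAR 90,049,039.25 × 0.572277 = SEK 51,532,994.04
Profit = SEK 51,532,994.04 − SEK 50,238,000.00

Profit: SEK 1,294,994.04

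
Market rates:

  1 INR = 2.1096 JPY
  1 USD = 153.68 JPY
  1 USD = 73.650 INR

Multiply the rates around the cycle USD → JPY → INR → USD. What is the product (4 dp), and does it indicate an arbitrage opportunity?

Around USD → JPY → INR → USD: 1 × 153.68 ÷ 2.1096 ÷ 73.650 = 0.989110
Product < 1; profitable direction is USD → INR → JPY → USD.

0.9891 (arbitrage exists)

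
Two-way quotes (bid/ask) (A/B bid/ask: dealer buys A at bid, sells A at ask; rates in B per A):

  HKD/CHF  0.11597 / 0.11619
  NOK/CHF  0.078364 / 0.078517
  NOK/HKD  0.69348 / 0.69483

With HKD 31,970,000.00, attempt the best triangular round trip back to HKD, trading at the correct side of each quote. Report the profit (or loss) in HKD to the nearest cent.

Net profit: HKD 776,021.03

Best loop HKD → CHF → NOK → HKD:
HKD 31,970,000.00 × 0.11597 (sell HKD at bid) = CHF 3,707,560.90
CHF 3,707,560.90 ÷ 0.078517 (buy NOK at ask) = NOK 47,219,849.20
NOK 47,219,849.20 × 0.69348 (sell NOK at bid) = HKD 32,746,021.03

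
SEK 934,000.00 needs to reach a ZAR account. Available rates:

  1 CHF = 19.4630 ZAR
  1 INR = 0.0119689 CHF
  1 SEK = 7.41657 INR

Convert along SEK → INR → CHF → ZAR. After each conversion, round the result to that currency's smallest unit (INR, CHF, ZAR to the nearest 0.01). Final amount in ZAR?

SEK 934,000.00 × 7.41657 = INR 6,927,076.38
INR 6,927,076.38 × 0.0119689 = CHF 82,909.48
CHF 82,909.48 × 19.4630 = ZAR 1,613,667.21

ZAR 1,613,667.21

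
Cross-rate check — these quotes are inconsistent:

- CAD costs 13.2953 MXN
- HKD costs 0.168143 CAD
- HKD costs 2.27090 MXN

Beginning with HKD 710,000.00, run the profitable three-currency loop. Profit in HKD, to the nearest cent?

Profit: HKD 11,239.37

Profitable loop is HKD → MXN → CAD → HKD:
HKD 710,000.00 × 2.27090 = MXN 1,612,339.00
MXN 1,612,339.00 ÷ 13.2953 = CAD 121,271.35
CAD 121,271.35 ÷ 0.168143 = HKD 721,239.37
Profit = HKD 721,239.37 − HKD 710,000.00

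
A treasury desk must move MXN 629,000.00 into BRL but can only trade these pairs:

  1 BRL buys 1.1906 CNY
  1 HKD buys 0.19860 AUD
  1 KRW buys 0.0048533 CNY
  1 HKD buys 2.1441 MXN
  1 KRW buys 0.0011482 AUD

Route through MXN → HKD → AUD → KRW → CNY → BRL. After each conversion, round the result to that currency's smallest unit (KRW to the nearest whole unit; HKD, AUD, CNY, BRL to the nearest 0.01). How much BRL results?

BRL 206,841.93

MXN 629,000.00 ÷ 2.1441 = HKD 293,363.18
HKD 293,363.18 × 0.19860 = AUD 58,261.93
AUD 58,261.93 ÷ 0.0011482 = KRW 50,741,970
KRW 50,741,970 × 0.0048533 = CNY 246,266.00
CNY 246,266.00 ÷ 1.1906 = BRL 206,841.93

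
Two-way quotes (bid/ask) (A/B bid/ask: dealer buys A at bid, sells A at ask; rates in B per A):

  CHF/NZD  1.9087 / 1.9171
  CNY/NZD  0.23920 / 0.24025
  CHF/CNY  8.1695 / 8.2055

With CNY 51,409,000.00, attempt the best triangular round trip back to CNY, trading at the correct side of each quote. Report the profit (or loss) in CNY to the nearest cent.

Best loop CNY → NZD → CHF → CNY:
CNY 51,409,000.00 × 0.23920 (sell CNY at bid) = NZD 12,297,032.80
NZD 12,297,032.80 ÷ 1.9171 (buy CHF at ask) = CHF 6,414,392.99
CHF 6,414,392.99 × 8.1695 (sell CHF at bid) = CNY 52,402,383.53

Net profit: CNY 993,383.53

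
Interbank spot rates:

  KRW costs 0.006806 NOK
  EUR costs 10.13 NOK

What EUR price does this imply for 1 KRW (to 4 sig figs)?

1 KRW × 0.006806 = 0.006806 NOK
0.006806 NOK ÷ 10.13 = 0.000671866 EUR

KRW/EUR = 0.0006719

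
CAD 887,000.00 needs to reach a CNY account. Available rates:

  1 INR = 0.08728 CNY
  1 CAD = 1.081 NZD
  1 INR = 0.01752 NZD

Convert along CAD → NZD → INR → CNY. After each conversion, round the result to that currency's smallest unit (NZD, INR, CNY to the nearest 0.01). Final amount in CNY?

CAD 887,000.00 × 1.081 = NZD 958,847.00
NZD 958,847.00 ÷ 0.01752 = INR 54,728,710.05
INR 54,728,710.05 × 0.08728 = CNY 4,776,721.81

CNY 4,776,721.81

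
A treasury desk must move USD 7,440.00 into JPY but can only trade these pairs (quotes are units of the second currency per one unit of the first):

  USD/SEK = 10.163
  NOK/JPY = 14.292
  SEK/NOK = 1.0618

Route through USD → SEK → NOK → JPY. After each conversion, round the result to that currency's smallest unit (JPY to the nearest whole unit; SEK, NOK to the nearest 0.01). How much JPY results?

USD 7,440.00 × 10.163 = SEK 75,612.72
SEK 75,612.72 × 1.0618 = NOK 80,285.59
NOK 80,285.59 × 14.292 = JPY 1,147,442

JPY 1,147,442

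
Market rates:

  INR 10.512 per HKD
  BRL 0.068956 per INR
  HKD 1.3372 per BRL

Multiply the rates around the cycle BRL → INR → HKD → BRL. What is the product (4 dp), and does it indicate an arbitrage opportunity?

Around BRL → INR → HKD → BRL: 1 ÷ 0.068956 ÷ 10.512 ÷ 1.3372 = 1.031683
Product > 1; profitable direction is BRL → INR → HKD → BRL.

1.0317 (arbitrage exists)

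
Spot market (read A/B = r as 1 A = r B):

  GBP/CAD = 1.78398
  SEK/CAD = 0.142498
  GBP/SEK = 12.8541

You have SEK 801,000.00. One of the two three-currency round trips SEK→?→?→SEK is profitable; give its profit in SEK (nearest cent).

Profitable loop is SEK → CAD → GBP → SEK:
SEK 801,000.00 × 0.142498 = CAD 114,140.90
CAD 114,140.90 ÷ 1.78398 = GBP 63,981.04
GBP 63,981.04 × 12.8541 = SEK 822,418.70
Profit = SEK 822,418.70 − SEK 801,000.00

Profit: SEK 21,418.70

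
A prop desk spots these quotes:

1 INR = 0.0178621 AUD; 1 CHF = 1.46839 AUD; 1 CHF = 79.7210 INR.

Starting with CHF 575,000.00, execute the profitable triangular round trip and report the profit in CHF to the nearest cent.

Profitable loop is CHF → AUD → INR → CHF:
CHF 575,000.00 × 1.46839 = AUD 844,324.25
AUD 844,324.25 ÷ 0.0178621 = INR 47,269,036.12
INR 47,269,036.12 ÷ 79.7210 = CHF 592,930.80
Profit = CHF 592,930.80 − CHF 575,000.00

Profit: CHF 17,930.80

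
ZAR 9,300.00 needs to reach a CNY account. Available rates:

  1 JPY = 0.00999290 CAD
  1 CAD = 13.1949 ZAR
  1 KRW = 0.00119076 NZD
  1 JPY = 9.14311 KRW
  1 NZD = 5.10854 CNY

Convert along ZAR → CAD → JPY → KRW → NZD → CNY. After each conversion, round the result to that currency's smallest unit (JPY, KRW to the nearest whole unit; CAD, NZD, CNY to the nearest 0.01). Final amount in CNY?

CNY 3,922.85

ZAR 9,300.00 ÷ 13.1949 = CAD 704.82
CAD 704.82 ÷ 0.00999290 = JPY 70,532
JPY 70,532 × 9.14311 = KRW 644,882
KRW 644,882 × 0.00119076 = NZD 767.90
NZD 767.90 × 5.10854 = CNY 3,922.85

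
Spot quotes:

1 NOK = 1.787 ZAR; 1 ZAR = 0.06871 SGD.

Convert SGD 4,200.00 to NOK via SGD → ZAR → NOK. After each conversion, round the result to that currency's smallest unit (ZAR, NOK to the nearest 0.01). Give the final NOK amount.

NOK 34,206.19

SGD 4,200.00 ÷ 0.06871 = ZAR 61,126.47
ZAR 61,126.47 ÷ 1.787 = NOK 34,206.19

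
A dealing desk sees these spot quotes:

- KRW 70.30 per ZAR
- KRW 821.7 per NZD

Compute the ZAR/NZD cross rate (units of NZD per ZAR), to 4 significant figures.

ZAR/NZD = 0.08555

1 ZAR × 70.30 = 70.3 KRW
70.3 KRW ÷ 821.7 = 0.0855543 NZD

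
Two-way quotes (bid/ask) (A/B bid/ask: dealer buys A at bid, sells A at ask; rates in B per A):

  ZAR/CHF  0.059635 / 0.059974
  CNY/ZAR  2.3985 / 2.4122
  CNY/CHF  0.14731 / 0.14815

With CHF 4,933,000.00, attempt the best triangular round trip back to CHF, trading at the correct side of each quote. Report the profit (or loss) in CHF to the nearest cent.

Net profit: CHF 90,044.39

Best loop CHF → ZAR → CNY → CHF:
CHF 4,933,000.00 ÷ 0.059974 (buy ZAR at ask) = ZAR 82,252,309.33
ZAR 82,252,309.33 ÷ 2.4122 (buy CNY at ask) = CNY 34,098,461.71
CNY 34,098,461.71 × 0.14731 (sell CNY at bid) = CHF 5,023,044.39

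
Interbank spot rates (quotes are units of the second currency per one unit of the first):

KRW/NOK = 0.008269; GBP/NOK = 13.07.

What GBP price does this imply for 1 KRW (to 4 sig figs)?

KRW/GBP = 0.0006327

1 KRW × 0.008269 = 0.008269 NOK
0.008269 NOK ÷ 13.07 = 0.00063267 GBP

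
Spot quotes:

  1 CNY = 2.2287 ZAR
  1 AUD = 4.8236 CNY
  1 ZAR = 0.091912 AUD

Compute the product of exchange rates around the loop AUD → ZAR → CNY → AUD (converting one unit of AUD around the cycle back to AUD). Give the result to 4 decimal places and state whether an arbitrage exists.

1.0121 (arbitrage exists)

Around AUD → ZAR → CNY → AUD: 1 ÷ 0.091912 ÷ 2.2287 ÷ 4.8236 = 1.012057
Product > 1; profitable direction is AUD → ZAR → CNY → AUD.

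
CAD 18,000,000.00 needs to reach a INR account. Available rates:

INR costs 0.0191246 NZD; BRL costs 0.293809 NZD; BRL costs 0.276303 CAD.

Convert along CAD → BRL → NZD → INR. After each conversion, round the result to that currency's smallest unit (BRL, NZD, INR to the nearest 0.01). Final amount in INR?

INR 1,000,828,442.95

CAD 18,000,000.00 ÷ 0.276303 = BRL 65,145,872.47
BRL 65,145,872.47 × 0.293809 = NZD 19,140,443.64
NZD 19,140,443.64 ÷ 0.0191246 = INR 1,000,828,442.95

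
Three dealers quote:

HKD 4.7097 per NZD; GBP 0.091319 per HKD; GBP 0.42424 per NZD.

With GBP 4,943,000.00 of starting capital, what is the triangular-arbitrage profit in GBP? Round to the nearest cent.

Profitable loop is GBP → NZD → HKD → GBP:
GBP 4,943,000.00 ÷ 0.42424 = NZD 11,651,423.72
NZD 11,651,423.72 × 4.7097 = HKD 54,874,710.31
HKD 54,874,710.31 × 0.091319 = GBP 5,011,103.67
Profit = GBP 5,011,103.67 − GBP 4,943,000.00

Profit: GBP 68,103.67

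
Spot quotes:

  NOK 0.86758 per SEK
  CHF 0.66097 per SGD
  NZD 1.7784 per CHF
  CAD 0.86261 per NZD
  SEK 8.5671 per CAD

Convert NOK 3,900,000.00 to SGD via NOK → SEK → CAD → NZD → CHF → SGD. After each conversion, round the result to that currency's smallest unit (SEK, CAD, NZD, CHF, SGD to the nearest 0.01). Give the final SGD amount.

SGD 517,482.37

NOK 3,900,000.00 ÷ 0.86758 = SEK 4,495,262.68
SEK 4,495,262.68 ÷ 8.5671 = CAD 524,712.29
CAD 524,712.29 ÷ 0.86261 = NZD 608,284.50
NZD 608,284.50 ÷ 1.7784 = CHF 342,040.32
CHF 342,040.32 ÷ 0.66097 = SGD 517,482.37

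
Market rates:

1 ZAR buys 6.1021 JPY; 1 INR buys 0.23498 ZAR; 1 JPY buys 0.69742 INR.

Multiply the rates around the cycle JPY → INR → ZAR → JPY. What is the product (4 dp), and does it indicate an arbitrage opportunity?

Around JPY → INR → ZAR → JPY: 1 × 0.69742 × 0.23498 × 6.1021 = 1.000011
Product ≈ 1 (deviation 0.001%, within rounding noise).

1.0000 (no arbitrage)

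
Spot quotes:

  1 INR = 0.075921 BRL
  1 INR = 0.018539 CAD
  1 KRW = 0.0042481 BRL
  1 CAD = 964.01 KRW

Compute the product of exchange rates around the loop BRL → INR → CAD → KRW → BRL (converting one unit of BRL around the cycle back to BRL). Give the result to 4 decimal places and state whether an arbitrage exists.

1.0000 (no arbitrage)

Around BRL → INR → CAD → KRW → BRL: 1 ÷ 0.075921 × 0.018539 × 964.01 × 0.0042481 = 1.000002
Product ≈ 1 (deviation 0.000%, within rounding noise).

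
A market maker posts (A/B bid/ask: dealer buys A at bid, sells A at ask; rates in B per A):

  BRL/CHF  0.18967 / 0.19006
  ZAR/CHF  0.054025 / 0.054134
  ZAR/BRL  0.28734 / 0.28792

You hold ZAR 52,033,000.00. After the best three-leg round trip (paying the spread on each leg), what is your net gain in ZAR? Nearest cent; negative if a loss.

Best loop ZAR → BRL → CHF → ZAR:
ZAR 52,033,000.00 × 0.28734 (sell ZAR at bid) = BRL 14,951,162.22
BRL 14,951,162.22 × 0.18967 (sell BRL at bid) = CHF 2,835,786.94
CHF 2,835,786.94 ÷ 0.054134 (buy ZAR at ask) = ZAR 52,384,581.56

Net profit: ZAR 351,581.56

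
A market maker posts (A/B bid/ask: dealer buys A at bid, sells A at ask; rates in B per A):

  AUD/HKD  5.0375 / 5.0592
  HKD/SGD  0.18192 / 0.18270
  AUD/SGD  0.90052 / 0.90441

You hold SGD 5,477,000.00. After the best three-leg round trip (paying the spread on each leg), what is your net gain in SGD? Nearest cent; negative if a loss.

Net profit: SGD 72,743.25

Best loop SGD → AUD → HKD → SGD:
SGD 5,477,000.00 ÷ 0.90441 (buy AUD at ask) = AUD 6,055,881.74
AUD 6,055,881.74 × 5.0375 (sell AUD at bid) = HKD 30,506,504.24
HKD 30,506,504.24 × 0.18192 (sell HKD at bid) = SGD 5,549,743.25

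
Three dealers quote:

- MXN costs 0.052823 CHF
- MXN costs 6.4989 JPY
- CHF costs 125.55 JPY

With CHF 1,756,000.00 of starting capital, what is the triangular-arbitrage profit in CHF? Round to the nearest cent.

Profit: CHF 35,944.01

Profitable loop is CHF → JPY → MXN → CHF:
CHF 1,756,000.00 × 125.55 = JPY 220,465,800
JPY 220,465,800 ÷ 6.4989 = MXN 33,923,556.29
MXN 33,923,556.29 × 0.052823 = CHF 1,791,944.01
Profit = CHF 1,791,944.01 − CHF 1,756,000.00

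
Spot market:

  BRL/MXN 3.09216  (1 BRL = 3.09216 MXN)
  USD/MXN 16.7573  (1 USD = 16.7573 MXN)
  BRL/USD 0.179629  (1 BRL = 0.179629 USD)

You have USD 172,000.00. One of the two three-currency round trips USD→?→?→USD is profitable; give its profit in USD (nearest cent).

Profitable loop is USD → BRL → MXN → USD:
USD 172,000.00 ÷ 0.179629 = BRL 957,529.13
BRL 957,529.13 × 3.09216 = MXN 2,960,833.27
MXN 2,960,833.27 ÷ 16.7573 = USD 176,689.16
Profit = USD 176,689.16 − USD 172,000.00

Profit: USD 4,689.16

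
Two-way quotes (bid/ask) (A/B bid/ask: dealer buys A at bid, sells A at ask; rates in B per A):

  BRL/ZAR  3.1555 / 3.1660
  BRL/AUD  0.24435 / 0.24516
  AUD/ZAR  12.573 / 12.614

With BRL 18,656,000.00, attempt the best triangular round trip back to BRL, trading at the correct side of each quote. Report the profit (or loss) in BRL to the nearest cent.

Best loop BRL → ZAR → AUD → BRL:
BRL 18,656,000.00 × 3.1555 (sell BRL at bid) = ZAR 58,869,008.00
ZAR 58,869,008.00 ÷ 12.614 (buy AUD at ask) = AUD 4,666,957.98
AUD 4,666,957.98 ÷ 0.24516 (buy BRL at ask) = BRL 19,036,376.18

Net profit: BRL 380,376.18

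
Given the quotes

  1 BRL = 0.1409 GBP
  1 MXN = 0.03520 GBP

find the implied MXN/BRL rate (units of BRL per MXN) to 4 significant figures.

1 MXN × 0.03520 = 0.0352 GBP
0.0352 GBP ÷ 0.1409 = 0.249823 BRL

MXN/BRL = 0.2498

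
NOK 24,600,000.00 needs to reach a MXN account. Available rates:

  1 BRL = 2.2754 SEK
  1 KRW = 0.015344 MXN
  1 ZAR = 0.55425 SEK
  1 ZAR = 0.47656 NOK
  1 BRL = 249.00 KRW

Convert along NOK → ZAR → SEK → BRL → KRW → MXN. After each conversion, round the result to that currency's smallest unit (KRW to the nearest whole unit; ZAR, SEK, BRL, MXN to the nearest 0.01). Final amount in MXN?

MXN 48,040,044.94

NOK 24,600,000.00 ÷ 0.47656 = ZAR 51,619,942.92
ZAR 51,619,942.92 × 0.55425 = SEK 28,610,353.36
SEK 28,610,353.36 ÷ 2.2754 = BRL 12,573,768.73
BRL 12,573,768.73 × 249.00 = KRW 3,130,868,414
KRW 3,130,868,414 × 0.015344 = MXN 48,040,044.94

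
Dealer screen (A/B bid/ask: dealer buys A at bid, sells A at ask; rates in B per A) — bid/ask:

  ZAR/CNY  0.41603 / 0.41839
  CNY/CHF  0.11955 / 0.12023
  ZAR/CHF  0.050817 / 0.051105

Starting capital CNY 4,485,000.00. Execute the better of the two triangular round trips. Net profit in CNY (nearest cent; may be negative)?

Net profit: CNY 45,825.41

Best loop CNY → ZAR → CHF → CNY:
CNY 4,485,000.00 ÷ 0.41839 (buy ZAR at ask) = ZAR 10,719,663.47
ZAR 10,719,663.47 × 0.050817 (sell ZAR at bid) = CHF 544,741.14
CHF 544,741.14 ÷ 0.12023 (buy CNY at ask) = CNY 4,530,825.41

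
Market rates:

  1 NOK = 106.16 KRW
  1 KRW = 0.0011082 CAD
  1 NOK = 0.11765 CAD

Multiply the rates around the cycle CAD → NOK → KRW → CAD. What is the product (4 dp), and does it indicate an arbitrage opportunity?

1.0000 (no arbitrage)

Around CAD → NOK → KRW → CAD: 1 ÷ 0.11765 × 106.16 × 0.0011082 = 0.999970
Product ≈ 1 (deviation 0.003%, within rounding noise).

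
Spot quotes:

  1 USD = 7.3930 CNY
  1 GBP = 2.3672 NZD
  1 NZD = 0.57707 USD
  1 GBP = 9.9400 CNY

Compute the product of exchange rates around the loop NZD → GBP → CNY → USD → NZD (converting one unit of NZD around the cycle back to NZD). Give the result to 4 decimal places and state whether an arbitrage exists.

0.9842 (arbitrage exists)

Around NZD → GBP → CNY → USD → NZD: 1 ÷ 2.3672 × 9.9400 ÷ 7.3930 ÷ 0.57707 = 0.984243
Product < 1; profitable direction is NZD → USD → CNY → GBP → NZD.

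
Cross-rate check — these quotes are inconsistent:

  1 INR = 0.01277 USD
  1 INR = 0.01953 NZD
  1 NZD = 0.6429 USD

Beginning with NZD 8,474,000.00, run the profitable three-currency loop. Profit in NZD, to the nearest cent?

Profitable loop is NZD → INR → USD → NZD:
NZD 8,474,000.00 ÷ 0.01953 = INR 433,896,569.38
INR 433,896,569.38 × 0.01277 = USD 5,540,859.19
USD 5,540,859.19 ÷ 0.6429 = NZD 8,618,539.73
Profit = NZD 8,618,539.73 − NZD 8,474,000.00

Profit: NZD 144,539.73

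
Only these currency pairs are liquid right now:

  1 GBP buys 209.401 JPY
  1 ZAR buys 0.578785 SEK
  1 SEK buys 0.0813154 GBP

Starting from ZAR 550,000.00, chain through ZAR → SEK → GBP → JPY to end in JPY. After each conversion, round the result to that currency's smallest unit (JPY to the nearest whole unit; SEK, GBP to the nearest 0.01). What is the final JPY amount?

JPY 5,420,401

ZAR 550,000.00 × 0.578785 = SEK 318,331.75
SEK 318,331.75 × 0.0813154 = GBP 25,885.27
GBP 25,885.27 × 209.401 = JPY 5,420,401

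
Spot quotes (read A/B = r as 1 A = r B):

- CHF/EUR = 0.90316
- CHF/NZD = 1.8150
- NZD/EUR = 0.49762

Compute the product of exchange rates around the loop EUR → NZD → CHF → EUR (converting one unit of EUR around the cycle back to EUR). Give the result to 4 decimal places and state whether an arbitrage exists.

1.0000 (no arbitrage)

Around EUR → NZD → CHF → EUR: 1 ÷ 0.49762 ÷ 1.8150 × 0.90316 = 0.999978
Product ≈ 1 (deviation 0.002%, within rounding noise).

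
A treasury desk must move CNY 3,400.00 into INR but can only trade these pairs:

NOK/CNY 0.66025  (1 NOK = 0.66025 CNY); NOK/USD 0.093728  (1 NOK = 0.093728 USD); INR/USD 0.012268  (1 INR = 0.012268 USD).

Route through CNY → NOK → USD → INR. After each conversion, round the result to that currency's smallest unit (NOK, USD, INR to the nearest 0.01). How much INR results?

CNY 3,400.00 ÷ 0.66025 = NOK 5,149.56
NOK 5,149.56 × 0.093728 = USD 482.66
USD 482.66 ÷ 0.012268 = INR 39,343.01

INR 39,343.01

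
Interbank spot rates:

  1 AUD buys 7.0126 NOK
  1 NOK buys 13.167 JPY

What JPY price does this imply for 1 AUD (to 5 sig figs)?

AUD/JPY = 92.335

1 AUD × 7.0126 = 7.0126 NOK
7.0126 NOK × 13.167 = 92.3349 JPY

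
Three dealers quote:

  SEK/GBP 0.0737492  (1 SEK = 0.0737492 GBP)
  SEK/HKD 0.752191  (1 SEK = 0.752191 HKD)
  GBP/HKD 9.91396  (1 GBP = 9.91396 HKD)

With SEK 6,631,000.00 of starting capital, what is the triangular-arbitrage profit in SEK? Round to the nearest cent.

Profitable loop is SEK → HKD → GBP → SEK:
SEK 6,631,000.00 × 0.752191 = HKD 4,987,778.52
HKD 4,987,778.52 ÷ 9.91396 = GBP 503,106.58
GBP 503,106.58 ÷ 0.0737492 = SEK 6,821,858.15
Profit = SEK 6,821,858.15 − SEK 6,631,000.00

Profit: SEK 190,858.15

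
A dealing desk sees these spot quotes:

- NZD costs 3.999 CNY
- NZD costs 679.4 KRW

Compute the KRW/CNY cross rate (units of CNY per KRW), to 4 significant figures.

KRW/CNY = 0.005886

1 KRW ÷ 679.4 = 0.00147189 NZD
0.00147189 NZD × 3.999 = 0.00588608 CNY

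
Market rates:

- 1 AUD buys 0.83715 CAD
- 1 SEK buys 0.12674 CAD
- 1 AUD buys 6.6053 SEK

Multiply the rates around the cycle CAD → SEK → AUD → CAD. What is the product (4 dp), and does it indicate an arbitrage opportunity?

1.0000 (no arbitrage)

Around CAD → SEK → AUD → CAD: 1 ÷ 0.12674 ÷ 6.6053 × 0.83715 = 0.999993
Product ≈ 1 (deviation 0.001%, within rounding noise).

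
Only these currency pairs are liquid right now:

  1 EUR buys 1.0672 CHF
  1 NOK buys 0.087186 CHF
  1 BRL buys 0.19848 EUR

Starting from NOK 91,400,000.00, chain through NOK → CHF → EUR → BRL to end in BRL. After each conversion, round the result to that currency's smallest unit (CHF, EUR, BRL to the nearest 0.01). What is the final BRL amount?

NOK 91,400,000.00 × 0.087186 = CHF 7,968,800.40
CHF 7,968,800.40 ÷ 1.0672 = EUR 7,467,016.87
EUR 7,467,016.87 ÷ 0.19848 = BRL 37,621,003.98

BRL 37,621,003.98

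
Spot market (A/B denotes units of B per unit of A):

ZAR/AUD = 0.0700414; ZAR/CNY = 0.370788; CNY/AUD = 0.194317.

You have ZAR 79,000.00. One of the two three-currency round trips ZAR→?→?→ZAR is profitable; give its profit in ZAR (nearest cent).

Profit: ZAR 2,265.97

Profitable loop is ZAR → CNY → AUD → ZAR:
ZAR 79,000.00 × 0.370788 = CNY 29,292.25
CNY 29,292.25 × 0.194317 = AUD 5,691.98
AUD 5,691.98 ÷ 0.0700414 = ZAR 81,265.97
Profit = ZAR 81,265.97 − ZAR 79,000.00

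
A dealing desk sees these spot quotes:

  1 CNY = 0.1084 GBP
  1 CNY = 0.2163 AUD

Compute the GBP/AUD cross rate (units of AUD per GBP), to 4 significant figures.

1 GBP ÷ 0.1084 = 9.22509 CNY
9.22509 CNY × 0.2163 = 1.99539 AUD

GBP/AUD = 1.995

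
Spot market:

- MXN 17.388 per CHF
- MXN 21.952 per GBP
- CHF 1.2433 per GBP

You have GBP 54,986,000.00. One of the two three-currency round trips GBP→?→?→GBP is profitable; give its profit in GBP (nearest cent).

Profitable loop is GBP → MXN → CHF → GBP:
GBP 54,986,000.00 × 21.952 = MXN 1,207,052,672.00
MXN 1,207,052,672.00 ÷ 17.388 = CHF 69,418,718.20
CHF 69,418,718.20 ÷ 1.2433 = GBP 55,834,246.12
Profit = GBP 55,834,246.12 − GBP 54,986,000.00

Profit: GBP 848,246.12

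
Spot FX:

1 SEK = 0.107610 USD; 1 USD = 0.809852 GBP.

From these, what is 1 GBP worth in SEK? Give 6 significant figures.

GBP/SEK = 11.4747

1 GBP ÷ 0.809852 = 1.23479 USD
1.23479 USD ÷ 0.107610 = 11.4747 SEK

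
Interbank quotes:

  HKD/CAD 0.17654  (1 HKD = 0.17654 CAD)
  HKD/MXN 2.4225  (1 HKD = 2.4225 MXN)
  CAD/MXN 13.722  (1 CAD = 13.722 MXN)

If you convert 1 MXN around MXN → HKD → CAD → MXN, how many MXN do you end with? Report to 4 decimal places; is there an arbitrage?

1.0000 (no arbitrage)

Around MXN → HKD → CAD → MXN: 1 ÷ 2.4225 × 0.17654 × 13.722 = 0.999993
Product ≈ 1 (deviation 0.001%, within rounding noise).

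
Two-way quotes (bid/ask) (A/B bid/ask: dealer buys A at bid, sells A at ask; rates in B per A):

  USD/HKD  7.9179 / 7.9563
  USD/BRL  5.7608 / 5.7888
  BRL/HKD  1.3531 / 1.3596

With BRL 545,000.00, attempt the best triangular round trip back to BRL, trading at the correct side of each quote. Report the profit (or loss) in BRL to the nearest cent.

Net profit: BRL 3,285.57

Best loop BRL → USD → HKD → BRL:
BRL 545,000.00 ÷ 5.7888 (buy USD at ask) = USD 94,147.32
USD 94,147.32 × 7.9179 (sell USD at bid) = HKD 745,449.06
HKD 745,449.06 ÷ 1.3596 (buy BRL at ask) = BRL 548,285.57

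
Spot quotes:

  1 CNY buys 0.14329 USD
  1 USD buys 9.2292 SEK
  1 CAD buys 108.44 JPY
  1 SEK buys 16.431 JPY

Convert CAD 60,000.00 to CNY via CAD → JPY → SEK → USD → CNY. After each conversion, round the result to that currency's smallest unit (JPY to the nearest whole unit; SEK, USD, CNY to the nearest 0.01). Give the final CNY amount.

CAD 60,000.00 × 108.44 = JPY 6,506,400
JPY 6,506,400 ÷ 16.431 = SEK 395,983.20
SEK 395,983.20 ÷ 9.2292 = USD 42,905.47
USD 42,905.47 ÷ 0.14329 = CNY 299,431.01

CNY 299,431.01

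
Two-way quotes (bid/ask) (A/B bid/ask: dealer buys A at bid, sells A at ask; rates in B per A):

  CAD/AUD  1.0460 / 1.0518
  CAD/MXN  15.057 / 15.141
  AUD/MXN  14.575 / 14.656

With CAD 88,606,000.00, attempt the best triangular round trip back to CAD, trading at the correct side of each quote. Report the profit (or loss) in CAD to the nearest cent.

Net profit: CAD 611,247.39

Best loop CAD → AUD → MXN → CAD:
CAD 88,606,000.00 × 1.0460 (sell CAD at bid) = AUD 92,681,876.00
AUD 92,681,876.00 × 14.575 (sell AUD at bid) = MXN 1,350,838,342.70
MXN 1,350,838,342.70 ÷ 15.141 (buy CAD at ask) = CAD 89,217,247.39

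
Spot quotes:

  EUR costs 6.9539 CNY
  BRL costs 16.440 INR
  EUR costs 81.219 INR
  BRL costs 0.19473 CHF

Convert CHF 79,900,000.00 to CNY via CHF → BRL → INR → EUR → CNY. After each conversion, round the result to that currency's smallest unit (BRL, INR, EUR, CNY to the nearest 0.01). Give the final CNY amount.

CNY 577,545,935.38

CHF 79,900,000.00 ÷ 0.19473 = BRL 410,311,713.65
BRL 410,311,713.65 × 16.440 = INR 6,745,524,572.41
INR 6,745,524,572.41 ÷ 81.219 = EUR 83,053,529.01
EUR 83,053,529.01 × 6.9539 = CNY 577,545,935.38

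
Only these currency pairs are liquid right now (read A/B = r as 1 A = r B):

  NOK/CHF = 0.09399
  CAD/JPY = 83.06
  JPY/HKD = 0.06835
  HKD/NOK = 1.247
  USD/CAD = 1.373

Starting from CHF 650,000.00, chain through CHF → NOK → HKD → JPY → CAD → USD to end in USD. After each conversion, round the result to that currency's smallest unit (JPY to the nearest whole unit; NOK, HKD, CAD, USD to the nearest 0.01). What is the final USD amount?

USD 711,482.58

CHF 650,000.00 ÷ 0.09399 = NOK 6,915,629.32
NOK 6,915,629.32 ÷ 1.247 = HKD 5,545,813.41
HKD 5,545,813.41 ÷ 0.06835 = JPY 81,138,455
JPY 81,138,455 ÷ 83.06 = CAD 976,865.58
CAD 976,865.58 ÷ 1.373 = USD 711,482.58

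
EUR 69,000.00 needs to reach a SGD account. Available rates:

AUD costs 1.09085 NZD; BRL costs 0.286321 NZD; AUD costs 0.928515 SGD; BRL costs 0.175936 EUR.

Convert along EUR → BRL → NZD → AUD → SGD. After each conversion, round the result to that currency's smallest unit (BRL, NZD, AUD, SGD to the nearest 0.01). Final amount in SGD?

SGD 95,580.98

EUR 69,000.00 ÷ 0.175936 = BRL 392,188.07
BRL 392,188.07 × 0.286321 = NZD 112,291.68
NZD 112,291.68 ÷ 1.09085 = AUD 102,939.62
AUD 102,939.62 × 0.928515 = SGD 95,580.98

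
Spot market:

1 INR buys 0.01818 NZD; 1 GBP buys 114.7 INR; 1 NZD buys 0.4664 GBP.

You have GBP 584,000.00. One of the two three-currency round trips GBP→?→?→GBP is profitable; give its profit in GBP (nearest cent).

Profit: GBP 16,477.87

Profitable loop is GBP → NZD → INR → GBP:
GBP 584,000.00 ÷ 0.4664 = NZD 1,252,144.08
NZD 1,252,144.08 ÷ 0.01818 = INR 68,874,812.01
INR 68,874,812.01 ÷ 114.7 = GBP 600,477.87
Profit = GBP 600,477.87 − GBP 584,000.00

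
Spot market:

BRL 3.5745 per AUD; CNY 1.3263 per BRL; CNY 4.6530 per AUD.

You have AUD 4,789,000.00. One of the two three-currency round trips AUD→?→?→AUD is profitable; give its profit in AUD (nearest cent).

Profitable loop is AUD → BRL → CNY → AUD:
AUD 4,789,000.00 × 3.5745 = BRL 17,118,280.50
BRL 17,118,280.50 × 1.3263 = CNY 22,703,975.43
CNY 22,703,975.43 ÷ 4.6530 = AUD 4,879,427.34
Profit = AUD 4,879,427.34 − AUD 4,789,000.00

Profit: AUD 90,427.34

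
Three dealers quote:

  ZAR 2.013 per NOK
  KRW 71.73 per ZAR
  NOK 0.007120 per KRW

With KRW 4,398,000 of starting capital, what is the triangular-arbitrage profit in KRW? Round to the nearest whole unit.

Profitable loop is KRW → NOK → ZAR → KRW:
KRW 4,398,000 × 0.007120 = NOK 31,313.76
NOK 31,313.76 × 2.013 = ZAR 63,034.60
ZAR 63,034.60 × 71.73 = KRW 4,521,472
Profit = KRW 4,521,472 − KRW 4,398,000

Profit: KRW 123,472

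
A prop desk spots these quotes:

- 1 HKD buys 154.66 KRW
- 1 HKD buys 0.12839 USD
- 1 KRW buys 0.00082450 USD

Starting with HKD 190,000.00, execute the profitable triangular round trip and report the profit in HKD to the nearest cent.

Profit: HKD 1,300.51

Profitable loop is HKD → USD → KRW → HKD:
HKD 190,000.00 × 0.12839 = USD 24,394.10
USD 24,394.10 ÷ 0.00082450 = KRW 29,586,537
KRW 29,586,537 ÷ 154.66 = HKD 191,300.51
Profit = HKD 191,300.51 − HKD 190,000.00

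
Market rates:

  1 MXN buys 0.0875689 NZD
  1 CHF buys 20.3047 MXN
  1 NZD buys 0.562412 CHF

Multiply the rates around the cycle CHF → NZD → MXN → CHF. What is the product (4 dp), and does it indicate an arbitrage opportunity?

1.0000 (no arbitrage)

Around CHF → NZD → MXN → CHF: 1 ÷ 0.562412 ÷ 0.0875689 ÷ 20.3047 = 0.999998
Product ≈ 1 (deviation 0.000%, within rounding noise).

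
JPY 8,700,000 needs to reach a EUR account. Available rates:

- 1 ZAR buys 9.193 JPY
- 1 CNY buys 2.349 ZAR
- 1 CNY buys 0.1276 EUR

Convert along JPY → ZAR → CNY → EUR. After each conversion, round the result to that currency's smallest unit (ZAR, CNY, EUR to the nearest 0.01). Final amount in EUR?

EUR 51,407.87

JPY 8,700,000 ÷ 9.193 = ZAR 946,372.24
ZAR 946,372.24 ÷ 2.349 = CNY 402,883.03
CNY 402,883.03 × 0.1276 = EUR 51,407.87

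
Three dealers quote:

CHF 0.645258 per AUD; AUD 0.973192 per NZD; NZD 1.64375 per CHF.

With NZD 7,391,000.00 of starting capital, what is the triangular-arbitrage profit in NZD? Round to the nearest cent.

Profitable loop is NZD → AUD → CHF → NZD:
NZD 7,391,000.00 × 0.973192 = AUD 7,192,862.07
AUD 7,192,862.07 × 0.645258 = CHF 4,641,251.79
CHF 4,641,251.79 × 1.64375 = NZD 7,629,057.64
Profit = NZD 7,629,057.64 − NZD 7,391,000.00

Profit: NZD 238,057.64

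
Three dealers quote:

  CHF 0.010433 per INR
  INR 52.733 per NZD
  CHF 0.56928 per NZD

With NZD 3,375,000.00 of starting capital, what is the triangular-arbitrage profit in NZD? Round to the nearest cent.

Profitable loop is NZD → CHF → INR → NZD:
NZD 3,375,000.00 × 0.56928 = CHF 1,921,320.00
CHF 1,921,320.00 ÷ 0.010433 = INR 184,157,960.32
INR 184,157,960.32 ÷ 52.733 = NZD 3,492,271.64
Profit = NZD 3,492,271.64 − NZD 3,375,000.00

Profit: NZD 117,271.64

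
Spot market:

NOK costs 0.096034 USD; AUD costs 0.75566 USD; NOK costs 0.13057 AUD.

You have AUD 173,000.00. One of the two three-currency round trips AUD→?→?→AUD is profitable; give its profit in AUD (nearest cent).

Profitable loop is AUD → USD → NOK → AUD:
AUD 173,000.00 × 0.75566 = USD 130,729.18
USD 130,729.18 ÷ 0.096034 = NOK 1,361,280.17
NOK 1,361,280.17 × 0.13057 = AUD 177,742.35
Profit = AUD 177,742.35 − AUD 173,000.00

Profit: AUD 4,742.35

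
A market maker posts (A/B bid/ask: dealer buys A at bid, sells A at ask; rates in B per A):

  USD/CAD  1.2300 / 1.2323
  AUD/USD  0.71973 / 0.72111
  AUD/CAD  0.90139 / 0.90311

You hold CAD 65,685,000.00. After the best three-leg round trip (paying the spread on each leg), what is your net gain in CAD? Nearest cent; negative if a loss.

Best loop CAD → USD → AUD → CAD:
CAD 65,685,000.00 ÷ 1.2323 (buy USD at ask) = USD 53,302,767.18
USD 53,302,767.18 ÷ 0.72111 (buy AUD at ask) = AUD 73,917,664.69
AUD 73,917,664.69 × 0.90139 (sell AUD at bid) = CAD 66,628,643.77

Net profit: CAD 943,643.77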